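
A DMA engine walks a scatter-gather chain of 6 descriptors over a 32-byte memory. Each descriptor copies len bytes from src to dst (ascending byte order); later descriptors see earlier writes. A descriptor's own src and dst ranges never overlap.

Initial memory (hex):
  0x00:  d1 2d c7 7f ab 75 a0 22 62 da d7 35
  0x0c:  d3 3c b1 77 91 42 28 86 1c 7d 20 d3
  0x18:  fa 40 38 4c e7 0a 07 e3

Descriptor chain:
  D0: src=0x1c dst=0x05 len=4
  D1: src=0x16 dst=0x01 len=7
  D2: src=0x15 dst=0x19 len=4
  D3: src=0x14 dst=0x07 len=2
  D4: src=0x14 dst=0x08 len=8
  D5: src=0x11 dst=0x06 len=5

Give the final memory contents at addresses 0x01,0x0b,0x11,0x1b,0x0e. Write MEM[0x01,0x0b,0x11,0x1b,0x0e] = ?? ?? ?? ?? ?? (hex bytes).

MEM[0x01,0x0b,0x11,0x1b,0x0e] = 20 d3 42 d3 20

[0] 0x1c->0x05 len=4 : e7 0a 07 e3
[1] 0x16->0x01 len=7 : 20 d3 fa 40 38 4c e7
[2] 0x15->0x19 len=4 : 7d 20 d3 fa
[3] 0x14->0x07 len=2 : 1c 7d
[4] 0x14->0x08 len=8 : 1c 7d 20 d3 fa 7d 20 d3
[5] 0x11->0x06 len=5 : 42 28 86 1c 7d
query mem[0x01]=0x20, mem[0x0b]=0xd3, mem[0x11]=0x42, mem[0x1b]=0xd3, mem[0x0e]=0x20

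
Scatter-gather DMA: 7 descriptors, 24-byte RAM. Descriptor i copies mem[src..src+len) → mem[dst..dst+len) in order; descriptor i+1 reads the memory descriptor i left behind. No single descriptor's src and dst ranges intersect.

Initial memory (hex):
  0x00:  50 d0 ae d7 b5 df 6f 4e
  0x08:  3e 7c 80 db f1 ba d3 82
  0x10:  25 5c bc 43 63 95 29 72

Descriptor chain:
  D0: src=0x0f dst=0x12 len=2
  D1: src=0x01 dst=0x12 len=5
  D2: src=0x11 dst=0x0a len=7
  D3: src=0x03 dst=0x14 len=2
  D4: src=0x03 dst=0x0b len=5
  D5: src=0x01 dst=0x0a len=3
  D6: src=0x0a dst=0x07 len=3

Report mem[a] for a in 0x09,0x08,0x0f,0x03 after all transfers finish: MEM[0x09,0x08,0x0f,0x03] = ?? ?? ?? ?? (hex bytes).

MEM[0x09,0x08,0x0f,0x03] = d7 ae 4e d7

#0 dst[0x12+2] := {0x82,0x25}
#1 dst[0x12+5] := {0xd0,0xae,0xd7,0xb5,0xdf}
#2 dst[0x0a+7] := {0x5c,0xd0,0xae,0xd7,0xb5,0xdf,0x72}
#3 dst[0x14+2] := {0xd7,0xb5}
#4 dst[0x0b+5] := {0xd7,0xb5,0xdf,0x6f,0x4e}
#5 dst[0x0a+3] := {0xd0,0xae,0xd7}
#6 dst[0x07+3] := {0xd0,0xae,0xd7}
query mem[0x09]=0xd7, mem[0x08]=0xae, mem[0x0f]=0x4e, mem[0x03]=0xd7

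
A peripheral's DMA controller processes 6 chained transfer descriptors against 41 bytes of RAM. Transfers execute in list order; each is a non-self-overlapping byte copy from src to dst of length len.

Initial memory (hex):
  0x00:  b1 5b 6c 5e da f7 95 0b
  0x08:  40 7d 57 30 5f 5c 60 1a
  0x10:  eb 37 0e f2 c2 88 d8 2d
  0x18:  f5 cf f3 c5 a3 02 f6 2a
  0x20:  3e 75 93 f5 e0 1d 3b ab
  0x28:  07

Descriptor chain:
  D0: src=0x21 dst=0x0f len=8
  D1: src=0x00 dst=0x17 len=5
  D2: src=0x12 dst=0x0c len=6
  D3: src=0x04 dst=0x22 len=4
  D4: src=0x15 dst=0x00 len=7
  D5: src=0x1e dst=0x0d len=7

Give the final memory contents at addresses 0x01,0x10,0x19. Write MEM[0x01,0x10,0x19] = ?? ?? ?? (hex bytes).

MEM[0x01,0x10,0x19] = 07 75 6c

#0 dst[0x0f+8] := {0x75,0x93,0xf5,0xe0,0x1d,0x3b,0xab,0x07}
#1 dst[0x17+5] := {0xb1,0x5b,0x6c,0x5e,0xda}
#2 dst[0x0c+6] := {0xe0,0x1d,0x3b,0xab,0x07,0xb1}
#3 dst[0x22+4] := {0xda,0xf7,0x95,0x0b}
#4 dst[0x00+7] := {0xab,0x07,0xb1,0x5b,0x6c,0x5e,0xda}
#5 dst[0x0d+7] := {0xf6,0x2a,0x3e,0x75,0xda,0xf7,0x95}
query mem[0x01]=0x07, mem[0x10]=0x75, mem[0x19]=0x6c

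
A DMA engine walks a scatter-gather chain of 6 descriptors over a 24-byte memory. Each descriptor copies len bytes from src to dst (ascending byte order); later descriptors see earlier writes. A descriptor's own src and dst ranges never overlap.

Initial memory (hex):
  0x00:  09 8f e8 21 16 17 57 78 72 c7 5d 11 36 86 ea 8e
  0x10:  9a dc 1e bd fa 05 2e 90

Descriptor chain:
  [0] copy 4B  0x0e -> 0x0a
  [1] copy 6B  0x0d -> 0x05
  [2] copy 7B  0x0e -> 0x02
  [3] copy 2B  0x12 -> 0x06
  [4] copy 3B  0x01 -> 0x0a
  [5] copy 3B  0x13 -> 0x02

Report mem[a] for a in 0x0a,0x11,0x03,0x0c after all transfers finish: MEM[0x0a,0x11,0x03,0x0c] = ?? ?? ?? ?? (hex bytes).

MEM[0x0a,0x11,0x03,0x0c] = 8f dc fa 8e

[0] 0x0e->0x0a len=4 : ea 8e 9a dc
[1] 0x0d->0x05 len=6 : dc ea 8e 9a dc 1e
[2] 0x0e->0x02 len=7 : ea 8e 9a dc 1e bd fa
[3] 0x12->0x06 len=2 : 1e bd
[4] 0x01->0x0a len=3 : 8f ea 8e
[5] 0x13->0x02 len=3 : bd fa 05
query mem[0x0a]=0x8f, mem[0x11]=0xdc, mem[0x03]=0xfa, mem[0x0c]=0x8e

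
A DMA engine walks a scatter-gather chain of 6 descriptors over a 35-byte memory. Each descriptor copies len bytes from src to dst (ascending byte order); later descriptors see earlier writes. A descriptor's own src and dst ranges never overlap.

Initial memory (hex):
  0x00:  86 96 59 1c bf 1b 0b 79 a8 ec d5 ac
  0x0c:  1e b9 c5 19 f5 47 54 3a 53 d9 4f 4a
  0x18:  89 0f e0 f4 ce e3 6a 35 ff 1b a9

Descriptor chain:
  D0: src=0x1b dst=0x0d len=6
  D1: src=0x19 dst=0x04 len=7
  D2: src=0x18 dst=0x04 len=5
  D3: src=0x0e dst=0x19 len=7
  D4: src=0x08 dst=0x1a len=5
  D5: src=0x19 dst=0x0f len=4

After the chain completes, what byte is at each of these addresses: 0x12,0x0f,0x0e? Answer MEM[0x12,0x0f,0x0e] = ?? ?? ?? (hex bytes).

MEM[0x12,0x0f,0x0e] = 35 ce ce

D0: mem[0x0d..0x12] <- [f4 ce e3 6a 35 ff]
D1: mem[0x04..0x0a] <- [0f e0 f4 ce e3 6a 35]
D2: mem[0x04..0x08] <- [89 0f e0 f4 ce]
D3: mem[0x19..0x1f] <- [ce e3 6a 35 ff 3a 53]
D4: mem[0x1a..0x1e] <- [ce 6a 35 ac 1e]
D5: mem[0x0f..0x12] <- [ce ce 6a 35]
query mem[0x12]=0x35, mem[0x0f]=0xce, mem[0x0e]=0xce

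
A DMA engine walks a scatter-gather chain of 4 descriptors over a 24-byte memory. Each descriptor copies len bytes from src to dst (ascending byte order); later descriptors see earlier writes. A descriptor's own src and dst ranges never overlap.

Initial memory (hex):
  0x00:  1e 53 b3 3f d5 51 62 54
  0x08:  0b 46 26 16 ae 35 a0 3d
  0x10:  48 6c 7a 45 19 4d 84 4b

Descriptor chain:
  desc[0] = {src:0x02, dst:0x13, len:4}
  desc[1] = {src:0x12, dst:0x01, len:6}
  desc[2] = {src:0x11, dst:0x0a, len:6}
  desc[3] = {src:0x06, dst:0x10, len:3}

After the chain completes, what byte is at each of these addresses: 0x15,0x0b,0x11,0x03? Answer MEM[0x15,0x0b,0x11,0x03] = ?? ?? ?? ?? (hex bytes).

MEM[0x15,0x0b,0x11,0x03] = d5 7a 54 3f

#0 dst[0x13+4] := {0xb3,0x3f,0xd5,0x51}
#1 dst[0x01+6] := {0x7a,0xb3,0x3f,0xd5,0x51,0x4b}
#2 dst[0x0a+6] := {0x6c,0x7a,0xb3,0x3f,0xd5,0x51}
#3 dst[0x10+3] := {0x4b,0x54,0x0b}
query mem[0x15]=0xd5, mem[0x0b]=0x7a, mem[0x11]=0x54, mem[0x03]=0x3f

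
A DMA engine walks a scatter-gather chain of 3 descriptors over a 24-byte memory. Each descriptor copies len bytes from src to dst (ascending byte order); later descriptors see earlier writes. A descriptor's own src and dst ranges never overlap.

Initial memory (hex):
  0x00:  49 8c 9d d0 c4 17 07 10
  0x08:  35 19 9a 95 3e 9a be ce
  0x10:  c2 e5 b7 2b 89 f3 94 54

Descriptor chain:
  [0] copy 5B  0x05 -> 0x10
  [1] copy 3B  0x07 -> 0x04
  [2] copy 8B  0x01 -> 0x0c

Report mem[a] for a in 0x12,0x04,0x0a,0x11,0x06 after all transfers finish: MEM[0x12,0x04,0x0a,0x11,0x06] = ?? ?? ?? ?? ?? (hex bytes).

  after D0: wrote 5B at 0x10 = 1707103519
  after D1: wrote 3B at 0x04 = 103519
  after D2: wrote 8B at 0x0c = 8c9dd01035191035
query mem[0x12]=0x10, mem[0x04]=0x10, mem[0x0a]=0x9a, mem[0x11]=0x19, mem[0x06]=0x19

MEM[0x12,0x04,0x0a,0x11,0x06] = 10 10 9a 19 19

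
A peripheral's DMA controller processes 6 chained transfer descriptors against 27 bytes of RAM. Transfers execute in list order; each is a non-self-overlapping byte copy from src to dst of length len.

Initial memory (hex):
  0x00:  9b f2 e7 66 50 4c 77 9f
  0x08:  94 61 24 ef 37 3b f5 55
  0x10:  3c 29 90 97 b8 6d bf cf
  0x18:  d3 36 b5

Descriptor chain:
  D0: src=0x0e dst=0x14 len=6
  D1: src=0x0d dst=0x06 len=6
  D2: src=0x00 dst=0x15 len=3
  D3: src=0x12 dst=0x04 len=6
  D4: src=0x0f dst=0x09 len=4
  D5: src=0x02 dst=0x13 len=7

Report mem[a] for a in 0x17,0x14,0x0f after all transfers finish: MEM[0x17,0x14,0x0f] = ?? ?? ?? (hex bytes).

#0 dst[0x14+6] := {0xf5,0x55,0x3c,0x29,0x90,0x97}
#1 dst[0x06+6] := {0x3b,0xf5,0x55,0x3c,0x29,0x90}
#2 dst[0x15+3] := {0x9b,0xf2,0xe7}
#3 dst[0x04+6] := {0x90,0x97,0xf5,0x9b,0xf2,0xe7}
#4 dst[0x09+4] := {0x55,0x3c,0x29,0x90}
#5 dst[0x13+7] := {0xe7,0x66,0x90,0x97,0xf5,0x9b,0xf2}
query mem[0x17]=0xf5, mem[0x14]=0x66, mem[0x0f]=0x55

MEM[0x17,0x14,0x0f] = f5 66 55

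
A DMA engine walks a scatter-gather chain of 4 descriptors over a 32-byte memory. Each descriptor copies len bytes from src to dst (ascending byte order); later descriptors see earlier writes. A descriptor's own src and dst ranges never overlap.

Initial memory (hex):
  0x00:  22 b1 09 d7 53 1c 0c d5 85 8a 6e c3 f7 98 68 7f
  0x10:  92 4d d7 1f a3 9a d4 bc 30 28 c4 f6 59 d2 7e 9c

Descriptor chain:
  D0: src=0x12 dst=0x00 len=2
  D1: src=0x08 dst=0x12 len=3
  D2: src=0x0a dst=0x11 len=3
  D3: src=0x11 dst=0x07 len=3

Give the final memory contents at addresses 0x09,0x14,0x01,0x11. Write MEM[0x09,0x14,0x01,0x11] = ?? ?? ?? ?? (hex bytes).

MEM[0x09,0x14,0x01,0x11] = f7 6e 1f 6e

D0: mem[0x00..0x01] <- [d7 1f]
D1: mem[0x12..0x14] <- [85 8a 6e]
D2: mem[0x11..0x13] <- [6e c3 f7]
D3: mem[0x07..0x09] <- [6e c3 f7]
query mem[0x09]=0xf7, mem[0x14]=0x6e, mem[0x01]=0x1f, mem[0x11]=0x6e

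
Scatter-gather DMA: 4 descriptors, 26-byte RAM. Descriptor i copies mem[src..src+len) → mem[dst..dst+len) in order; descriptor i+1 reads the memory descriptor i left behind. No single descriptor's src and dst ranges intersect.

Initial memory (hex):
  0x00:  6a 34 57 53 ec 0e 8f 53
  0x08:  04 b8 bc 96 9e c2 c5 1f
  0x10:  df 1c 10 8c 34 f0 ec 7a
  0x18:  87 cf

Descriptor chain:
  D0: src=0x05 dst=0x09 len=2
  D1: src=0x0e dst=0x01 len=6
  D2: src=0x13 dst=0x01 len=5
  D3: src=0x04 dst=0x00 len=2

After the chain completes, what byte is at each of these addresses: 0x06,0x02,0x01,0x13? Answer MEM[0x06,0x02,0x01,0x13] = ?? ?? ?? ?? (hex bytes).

MEM[0x06,0x02,0x01,0x13] = 8c 34 7a 8c

  after D0: wrote 2B at 0x09 = 0e8f
  after D1: wrote 6B at 0x01 = c51fdf1c108c
  after D2: wrote 5B at 0x01 = 8c34f0ec7a
  after D3: wrote 2B at 0x00 = ec7a
query mem[0x06]=0x8c, mem[0x02]=0x34, mem[0x01]=0x7a, mem[0x13]=0x8c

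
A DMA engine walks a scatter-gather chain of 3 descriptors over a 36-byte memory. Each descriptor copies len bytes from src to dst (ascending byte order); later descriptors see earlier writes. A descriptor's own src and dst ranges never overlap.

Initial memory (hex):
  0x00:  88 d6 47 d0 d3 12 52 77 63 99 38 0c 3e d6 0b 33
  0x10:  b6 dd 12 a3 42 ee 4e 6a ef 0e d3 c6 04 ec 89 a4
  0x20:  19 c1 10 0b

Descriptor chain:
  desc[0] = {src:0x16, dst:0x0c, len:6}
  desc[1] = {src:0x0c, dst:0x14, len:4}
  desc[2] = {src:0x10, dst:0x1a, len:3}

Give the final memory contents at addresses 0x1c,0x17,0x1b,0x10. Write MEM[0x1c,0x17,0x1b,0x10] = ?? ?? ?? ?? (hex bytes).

  after D0: wrote 6B at 0x0c = 4e6aef0ed3c6
  after D1: wrote 4B at 0x14 = 4e6aef0e
  after D2: wrote 3B at 0x1a = d3c612
query mem[0x1c]=0x12, mem[0x17]=0x0e, mem[0x1b]=0xc6, mem[0x10]=0xd3

MEM[0x1c,0x17,0x1b,0x10] = 12 0e c6 d3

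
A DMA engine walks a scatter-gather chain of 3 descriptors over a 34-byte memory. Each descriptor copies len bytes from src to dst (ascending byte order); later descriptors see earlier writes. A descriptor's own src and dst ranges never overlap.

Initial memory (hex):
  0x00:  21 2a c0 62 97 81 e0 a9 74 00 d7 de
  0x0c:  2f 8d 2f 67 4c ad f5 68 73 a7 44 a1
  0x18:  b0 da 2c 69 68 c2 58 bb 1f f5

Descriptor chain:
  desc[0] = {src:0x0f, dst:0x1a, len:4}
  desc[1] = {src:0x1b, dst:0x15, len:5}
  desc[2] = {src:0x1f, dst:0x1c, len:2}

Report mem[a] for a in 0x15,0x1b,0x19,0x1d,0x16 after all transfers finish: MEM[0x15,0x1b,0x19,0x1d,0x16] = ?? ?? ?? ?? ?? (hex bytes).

D0: mem[0x1a..0x1d] <- [67 4c ad f5]
D1: mem[0x15..0x19] <- [4c ad f5 58 bb]
D2: mem[0x1c..0x1d] <- [bb 1f]
query mem[0x15]=0x4c, mem[0x1b]=0x4c, mem[0x19]=0xbb, mem[0x1d]=0x1f, mem[0x16]=0xad

MEM[0x15,0x1b,0x19,0x1d,0x16] = 4c 4c bb 1f ad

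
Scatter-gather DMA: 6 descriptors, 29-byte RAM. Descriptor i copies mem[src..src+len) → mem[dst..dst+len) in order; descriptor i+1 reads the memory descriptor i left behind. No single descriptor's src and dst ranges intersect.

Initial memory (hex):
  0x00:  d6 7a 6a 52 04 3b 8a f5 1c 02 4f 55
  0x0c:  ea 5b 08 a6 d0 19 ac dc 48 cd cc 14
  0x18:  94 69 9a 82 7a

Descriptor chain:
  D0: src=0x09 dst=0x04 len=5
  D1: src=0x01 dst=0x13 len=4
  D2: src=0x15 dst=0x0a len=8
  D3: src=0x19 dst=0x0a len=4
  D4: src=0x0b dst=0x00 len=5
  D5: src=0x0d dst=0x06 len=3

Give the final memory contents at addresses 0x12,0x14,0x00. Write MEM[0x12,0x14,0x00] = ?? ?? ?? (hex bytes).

  after D0: wrote 5B at 0x04 = 024f55ea5b
  after D1: wrote 4B at 0x13 = 7a6a5202
  after D2: wrote 8B at 0x0a = 52021494699a827a
  after D3: wrote 4B at 0x0a = 699a827a
  after D4: wrote 5B at 0x00 = 9a827a699a
  after D5: wrote 3B at 0x06 = 7a699a
query mem[0x12]=0xac, mem[0x14]=0x6a, mem[0x00]=0x9a

MEM[0x12,0x14,0x00] = ac 6a 9a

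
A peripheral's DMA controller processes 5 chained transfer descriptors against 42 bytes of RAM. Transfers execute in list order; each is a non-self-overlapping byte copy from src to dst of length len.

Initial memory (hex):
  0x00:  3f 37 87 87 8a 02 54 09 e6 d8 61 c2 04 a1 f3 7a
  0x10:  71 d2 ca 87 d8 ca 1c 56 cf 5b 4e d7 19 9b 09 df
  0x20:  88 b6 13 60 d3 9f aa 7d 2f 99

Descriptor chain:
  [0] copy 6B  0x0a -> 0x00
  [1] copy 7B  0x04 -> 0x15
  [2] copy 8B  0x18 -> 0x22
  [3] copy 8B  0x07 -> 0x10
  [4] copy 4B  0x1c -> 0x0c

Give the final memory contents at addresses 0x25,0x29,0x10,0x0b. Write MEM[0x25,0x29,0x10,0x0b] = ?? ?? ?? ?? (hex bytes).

[0] 0x0a->0x00 len=6 : 61 c2 04 a1 f3 7a
[1] 0x04->0x15 len=7 : f3 7a 54 09 e6 d8 61
[2] 0x18->0x22 len=8 : 09 e6 d8 61 19 9b 09 df
[3] 0x07->0x10 len=8 : 09 e6 d8 61 c2 04 a1 f3
[4] 0x1c->0x0c len=4 : 19 9b 09 df
query mem[0x25]=0x61, mem[0x29]=0xdf, mem[0x10]=0x09, mem[0x0b]=0xc2

MEM[0x25,0x29,0x10,0x0b] = 61 df 09 c2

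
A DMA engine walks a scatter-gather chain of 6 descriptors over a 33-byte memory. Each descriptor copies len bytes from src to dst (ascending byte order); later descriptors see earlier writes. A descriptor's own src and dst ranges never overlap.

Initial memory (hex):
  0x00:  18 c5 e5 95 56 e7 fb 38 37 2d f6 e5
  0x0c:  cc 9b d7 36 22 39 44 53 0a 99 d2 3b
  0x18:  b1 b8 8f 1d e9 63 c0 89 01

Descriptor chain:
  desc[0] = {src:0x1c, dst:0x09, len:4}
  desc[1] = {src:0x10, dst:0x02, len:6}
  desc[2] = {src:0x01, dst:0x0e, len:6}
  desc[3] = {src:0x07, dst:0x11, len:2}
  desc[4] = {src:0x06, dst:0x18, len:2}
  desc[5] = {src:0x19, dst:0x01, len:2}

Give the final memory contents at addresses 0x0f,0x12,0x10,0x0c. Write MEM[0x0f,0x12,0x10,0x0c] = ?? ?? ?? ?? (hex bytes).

MEM[0x0f,0x12,0x10,0x0c] = 22 37 39 89

[0] 0x1c->0x09 len=4 : e9 63 c0 89
[1] 0x10->0x02 len=6 : 22 39 44 53 0a 99
[2] 0x01->0x0e len=6 : c5 22 39 44 53 0a
[3] 0x07->0x11 len=2 : 99 37
[4] 0x06->0x18 len=2 : 0a 99
[5] 0x19->0x01 len=2 : 99 8f
query mem[0x0f]=0x22, mem[0x12]=0x37, mem[0x10]=0x39, mem[0x0c]=0x89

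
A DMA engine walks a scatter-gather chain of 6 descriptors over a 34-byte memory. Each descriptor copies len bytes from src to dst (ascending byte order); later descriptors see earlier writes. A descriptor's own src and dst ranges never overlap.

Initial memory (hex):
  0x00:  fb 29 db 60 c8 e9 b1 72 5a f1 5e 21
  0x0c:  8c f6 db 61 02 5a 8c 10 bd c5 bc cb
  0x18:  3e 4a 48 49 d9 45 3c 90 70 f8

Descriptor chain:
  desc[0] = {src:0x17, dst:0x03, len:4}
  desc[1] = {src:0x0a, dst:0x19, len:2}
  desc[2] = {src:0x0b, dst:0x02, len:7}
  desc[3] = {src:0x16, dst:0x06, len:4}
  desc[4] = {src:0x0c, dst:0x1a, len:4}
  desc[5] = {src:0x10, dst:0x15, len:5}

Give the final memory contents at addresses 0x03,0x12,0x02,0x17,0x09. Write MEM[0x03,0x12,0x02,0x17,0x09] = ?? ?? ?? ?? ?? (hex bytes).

MEM[0x03,0x12,0x02,0x17,0x09] = 8c 8c 21 8c 5e

#0 dst[0x03+4] := {0xcb,0x3e,0x4a,0x48}
#1 dst[0x19+2] := {0x5e,0x21}
#2 dst[0x02+7] := {0x21,0x8c,0xf6,0xdb,0x61,0x02,0x5a}
#3 dst[0x06+4] := {0xbc,0xcb,0x3e,0x5e}
#4 dst[0x1a+4] := {0x8c,0xf6,0xdb,0x61}
#5 dst[0x15+5] := {0x02,0x5a,0x8c,0x10,0xbd}
query mem[0x03]=0x8c, mem[0x12]=0x8c, mem[0x02]=0x21, mem[0x17]=0x8c, mem[0x09]=0x5e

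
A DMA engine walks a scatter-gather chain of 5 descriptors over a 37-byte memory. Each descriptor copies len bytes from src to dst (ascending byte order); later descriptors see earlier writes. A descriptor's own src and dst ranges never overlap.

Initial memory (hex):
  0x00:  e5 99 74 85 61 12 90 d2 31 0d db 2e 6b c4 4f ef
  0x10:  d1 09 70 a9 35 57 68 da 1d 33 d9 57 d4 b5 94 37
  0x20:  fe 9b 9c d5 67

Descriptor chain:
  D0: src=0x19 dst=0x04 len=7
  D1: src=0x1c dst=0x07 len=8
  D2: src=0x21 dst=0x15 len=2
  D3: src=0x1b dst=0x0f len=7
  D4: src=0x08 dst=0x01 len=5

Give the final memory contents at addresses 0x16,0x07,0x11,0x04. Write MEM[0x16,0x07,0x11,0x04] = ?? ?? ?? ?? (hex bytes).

  after D0: wrote 7B at 0x04 = 33d957d4b59437
  after D1: wrote 8B at 0x07 = d4b59437fe9b9cd5
  after D2: wrote 2B at 0x15 = 9b9c
  after D3: wrote 7B at 0x0f = 57d4b59437fe9b
  after D4: wrote 5B at 0x01 = b59437fe9b
query mem[0x16]=0x9c, mem[0x07]=0xd4, mem[0x11]=0xb5, mem[0x04]=0xfe

MEM[0x16,0x07,0x11,0x04] = 9c d4 b5 fe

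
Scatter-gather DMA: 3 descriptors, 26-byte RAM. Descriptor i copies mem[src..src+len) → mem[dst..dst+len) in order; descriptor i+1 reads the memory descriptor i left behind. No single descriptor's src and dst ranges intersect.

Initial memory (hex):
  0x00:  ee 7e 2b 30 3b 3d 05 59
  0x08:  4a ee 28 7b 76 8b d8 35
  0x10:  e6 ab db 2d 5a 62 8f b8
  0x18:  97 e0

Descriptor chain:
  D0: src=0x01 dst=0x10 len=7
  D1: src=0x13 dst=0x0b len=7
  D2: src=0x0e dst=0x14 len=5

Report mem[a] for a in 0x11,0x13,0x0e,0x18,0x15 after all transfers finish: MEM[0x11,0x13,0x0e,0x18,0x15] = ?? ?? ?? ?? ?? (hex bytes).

[0] 0x01->0x10 len=7 : 7e 2b 30 3b 3d 05 59
[1] 0x13->0x0b len=7 : 3b 3d 05 59 b8 97 e0
[2] 0x0e->0x14 len=5 : 59 b8 97 e0 30
query mem[0x11]=0xe0, mem[0x13]=0x3b, mem[0x0e]=0x59, mem[0x18]=0x30, mem[0x15]=0xb8

MEM[0x11,0x13,0x0e,0x18,0x15] = e0 3b 59 30 b8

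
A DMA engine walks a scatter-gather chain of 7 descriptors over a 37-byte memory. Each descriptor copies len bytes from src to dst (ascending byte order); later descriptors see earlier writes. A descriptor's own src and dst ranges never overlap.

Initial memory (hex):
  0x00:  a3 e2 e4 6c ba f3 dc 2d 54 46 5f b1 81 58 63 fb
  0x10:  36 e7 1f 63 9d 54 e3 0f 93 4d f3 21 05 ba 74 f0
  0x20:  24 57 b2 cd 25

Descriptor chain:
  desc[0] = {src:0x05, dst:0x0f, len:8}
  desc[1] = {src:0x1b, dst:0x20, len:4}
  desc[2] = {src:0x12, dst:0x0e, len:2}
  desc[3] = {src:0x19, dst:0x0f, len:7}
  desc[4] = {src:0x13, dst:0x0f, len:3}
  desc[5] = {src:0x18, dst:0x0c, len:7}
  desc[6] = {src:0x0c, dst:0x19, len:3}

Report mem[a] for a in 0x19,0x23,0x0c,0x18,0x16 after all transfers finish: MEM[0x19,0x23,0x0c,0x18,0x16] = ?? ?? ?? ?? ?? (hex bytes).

MEM[0x19,0x23,0x0c,0x18,0x16] = 93 74 93 93 81

D0: mem[0x0f..0x16] <- [f3 dc 2d 54 46 5f b1 81]
D1: mem[0x20..0x23] <- [21 05 ba 74]
D2: mem[0x0e..0x0f] <- [54 46]
D3: mem[0x0f..0x15] <- [4d f3 21 05 ba 74 f0]
D4: mem[0x0f..0x11] <- [ba 74 f0]
D5: mem[0x0c..0x12] <- [93 4d f3 21 05 ba 74]
D6: mem[0x19..0x1b] <- [93 4d f3]
query mem[0x19]=0x93, mem[0x23]=0x74, mem[0x0c]=0x93, mem[0x18]=0x93, mem[0x16]=0x81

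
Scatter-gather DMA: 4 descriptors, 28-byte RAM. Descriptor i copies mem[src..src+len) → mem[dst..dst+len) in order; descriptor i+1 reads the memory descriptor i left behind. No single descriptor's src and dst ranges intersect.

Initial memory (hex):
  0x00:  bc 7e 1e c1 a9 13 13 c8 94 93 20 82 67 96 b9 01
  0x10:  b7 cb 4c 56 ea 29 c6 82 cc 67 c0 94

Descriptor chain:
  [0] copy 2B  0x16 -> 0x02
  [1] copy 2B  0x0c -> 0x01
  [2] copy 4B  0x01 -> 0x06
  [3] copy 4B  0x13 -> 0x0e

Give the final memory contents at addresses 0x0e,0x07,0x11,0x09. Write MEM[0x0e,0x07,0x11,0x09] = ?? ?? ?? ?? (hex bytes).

MEM[0x0e,0x07,0x11,0x09] = 56 96 c6 a9

  after D0: wrote 2B at 0x02 = c682
  after D1: wrote 2B at 0x01 = 6796
  after D2: wrote 4B at 0x06 = 679682a9
  after D3: wrote 4B at 0x0e = 56ea29c6
query mem[0x0e]=0x56, mem[0x07]=0x96, mem[0x11]=0xc6, mem[0x09]=0xa9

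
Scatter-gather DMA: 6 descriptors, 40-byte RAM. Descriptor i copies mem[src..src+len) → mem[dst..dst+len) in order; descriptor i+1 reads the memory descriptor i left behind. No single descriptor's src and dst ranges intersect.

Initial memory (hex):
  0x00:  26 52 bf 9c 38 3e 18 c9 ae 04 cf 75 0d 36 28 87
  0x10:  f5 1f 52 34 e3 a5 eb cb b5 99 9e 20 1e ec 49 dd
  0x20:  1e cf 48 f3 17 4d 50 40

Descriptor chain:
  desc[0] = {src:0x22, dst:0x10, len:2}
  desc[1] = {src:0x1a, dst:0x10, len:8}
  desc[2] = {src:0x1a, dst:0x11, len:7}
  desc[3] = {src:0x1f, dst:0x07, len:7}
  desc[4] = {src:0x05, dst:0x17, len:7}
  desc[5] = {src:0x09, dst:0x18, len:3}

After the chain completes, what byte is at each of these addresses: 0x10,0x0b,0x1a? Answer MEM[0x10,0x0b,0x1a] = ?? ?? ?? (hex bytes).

#0 dst[0x10+2] := {0x48,0xf3}
#1 dst[0x10+8] := {0x9e,0x20,0x1e,0xec,0x49,0xdd,0x1e,0xcf}
#2 dst[0x11+7] := {0x9e,0x20,0x1e,0xec,0x49,0xdd,0x1e}
#3 dst[0x07+7] := {0xdd,0x1e,0xcf,0x48,0xf3,0x17,0x4d}
#4 dst[0x17+7] := {0x3e,0x18,0xdd,0x1e,0xcf,0x48,0xf3}
#5 dst[0x18+3] := {0xcf,0x48,0xf3}
query mem[0x10]=0x9e, mem[0x0b]=0xf3, mem[0x1a]=0xf3

MEM[0x10,0x0b,0x1a] = 9e f3 f3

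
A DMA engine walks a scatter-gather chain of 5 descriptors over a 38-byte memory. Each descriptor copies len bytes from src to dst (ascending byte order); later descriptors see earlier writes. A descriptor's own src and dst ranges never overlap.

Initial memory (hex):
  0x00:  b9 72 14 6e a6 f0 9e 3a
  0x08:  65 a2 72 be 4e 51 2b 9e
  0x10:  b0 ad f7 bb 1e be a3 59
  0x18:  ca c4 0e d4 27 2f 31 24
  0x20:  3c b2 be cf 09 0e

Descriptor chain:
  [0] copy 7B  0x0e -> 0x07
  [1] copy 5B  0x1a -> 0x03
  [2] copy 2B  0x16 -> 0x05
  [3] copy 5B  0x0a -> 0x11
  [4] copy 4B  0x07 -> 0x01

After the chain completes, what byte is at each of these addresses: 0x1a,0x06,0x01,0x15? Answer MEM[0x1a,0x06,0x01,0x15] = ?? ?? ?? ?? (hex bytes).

MEM[0x1a,0x06,0x01,0x15] = 0e 59 31 2b

  after D0: wrote 7B at 0x07 = 2b9eb0adf7bb1e
  after D1: wrote 5B at 0x03 = 0ed4272f31
  after D2: wrote 2B at 0x05 = a359
  after D3: wrote 5B at 0x11 = adf7bb1e2b
  after D4: wrote 4B at 0x01 = 319eb0ad
query mem[0x1a]=0x0e, mem[0x06]=0x59, mem[0x01]=0x31, mem[0x15]=0x2b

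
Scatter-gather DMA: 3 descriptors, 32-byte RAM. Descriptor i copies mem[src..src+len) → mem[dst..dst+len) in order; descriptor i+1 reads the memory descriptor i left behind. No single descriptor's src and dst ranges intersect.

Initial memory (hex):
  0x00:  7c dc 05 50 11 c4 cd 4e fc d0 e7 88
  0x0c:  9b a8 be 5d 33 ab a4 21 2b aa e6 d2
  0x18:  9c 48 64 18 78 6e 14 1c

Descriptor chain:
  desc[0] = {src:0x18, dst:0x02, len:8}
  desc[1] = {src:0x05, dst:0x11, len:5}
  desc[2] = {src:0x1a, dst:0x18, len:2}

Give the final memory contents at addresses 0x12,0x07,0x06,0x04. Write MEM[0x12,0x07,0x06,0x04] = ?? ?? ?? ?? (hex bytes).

MEM[0x12,0x07,0x06,0x04] = 78 6e 78 64

D0: mem[0x02..0x09] <- [9c 48 64 18 78 6e 14 1c]
D1: mem[0x11..0x15] <- [18 78 6e 14 1c]
D2: mem[0x18..0x19] <- [64 18]
query mem[0x12]=0x78, mem[0x07]=0x6e, mem[0x06]=0x78, mem[0x04]=0x64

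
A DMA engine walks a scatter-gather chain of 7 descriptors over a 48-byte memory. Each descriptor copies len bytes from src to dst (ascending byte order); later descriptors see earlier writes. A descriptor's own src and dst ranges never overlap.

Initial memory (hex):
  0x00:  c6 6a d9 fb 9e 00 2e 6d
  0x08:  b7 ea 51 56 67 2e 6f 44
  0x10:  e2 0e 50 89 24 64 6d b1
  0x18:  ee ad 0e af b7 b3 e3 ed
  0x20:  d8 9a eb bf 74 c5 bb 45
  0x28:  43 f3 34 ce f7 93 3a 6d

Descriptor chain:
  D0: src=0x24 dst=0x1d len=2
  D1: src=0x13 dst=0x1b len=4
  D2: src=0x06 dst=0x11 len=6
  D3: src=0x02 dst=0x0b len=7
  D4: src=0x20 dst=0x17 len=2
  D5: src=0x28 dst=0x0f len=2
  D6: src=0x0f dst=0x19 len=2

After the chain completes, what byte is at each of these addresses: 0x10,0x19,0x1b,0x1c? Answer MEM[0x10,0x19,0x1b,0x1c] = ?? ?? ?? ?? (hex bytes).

D0: mem[0x1d..0x1e] <- [74 c5]
D1: mem[0x1b..0x1e] <- [89 24 64 6d]
D2: mem[0x11..0x16] <- [2e 6d b7 ea 51 56]
D3: mem[0x0b..0x11] <- [d9 fb 9e 00 2e 6d b7]
D4: mem[0x17..0x18] <- [d8 9a]
D5: mem[0x0f..0x10] <- [43 f3]
D6: mem[0x19..0x1a] <- [43 f3]
query mem[0x10]=0xf3, mem[0x19]=0x43, mem[0x1b]=0x89, mem[0x1c]=0x24

MEM[0x10,0x19,0x1b,0x1c] = f3 43 89 24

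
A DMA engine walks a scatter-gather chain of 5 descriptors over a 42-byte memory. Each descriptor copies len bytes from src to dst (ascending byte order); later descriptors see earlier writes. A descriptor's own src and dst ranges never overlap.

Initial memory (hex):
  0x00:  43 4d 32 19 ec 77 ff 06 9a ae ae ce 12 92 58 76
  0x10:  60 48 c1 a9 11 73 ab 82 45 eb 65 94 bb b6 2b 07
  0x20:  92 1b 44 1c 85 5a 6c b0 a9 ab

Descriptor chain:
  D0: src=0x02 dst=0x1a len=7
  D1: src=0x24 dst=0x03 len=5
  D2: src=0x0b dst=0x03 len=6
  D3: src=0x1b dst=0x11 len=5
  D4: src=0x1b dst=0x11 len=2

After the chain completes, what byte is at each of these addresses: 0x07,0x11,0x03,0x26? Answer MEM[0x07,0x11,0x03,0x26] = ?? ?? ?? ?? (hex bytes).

MEM[0x07,0x11,0x03,0x26] = 76 19 ce 6c

[0] 0x02->0x1a len=7 : 32 19 ec 77 ff 06 9a
[1] 0x24->0x03 len=5 : 85 5a 6c b0 a9
[2] 0x0b->0x03 len=6 : ce 12 92 58 76 60
[3] 0x1b->0x11 len=5 : 19 ec 77 ff 06
[4] 0x1b->0x11 len=2 : 19 ec
query mem[0x07]=0x76, mem[0x11]=0x19, mem[0x03]=0xce, mem[0x26]=0x6c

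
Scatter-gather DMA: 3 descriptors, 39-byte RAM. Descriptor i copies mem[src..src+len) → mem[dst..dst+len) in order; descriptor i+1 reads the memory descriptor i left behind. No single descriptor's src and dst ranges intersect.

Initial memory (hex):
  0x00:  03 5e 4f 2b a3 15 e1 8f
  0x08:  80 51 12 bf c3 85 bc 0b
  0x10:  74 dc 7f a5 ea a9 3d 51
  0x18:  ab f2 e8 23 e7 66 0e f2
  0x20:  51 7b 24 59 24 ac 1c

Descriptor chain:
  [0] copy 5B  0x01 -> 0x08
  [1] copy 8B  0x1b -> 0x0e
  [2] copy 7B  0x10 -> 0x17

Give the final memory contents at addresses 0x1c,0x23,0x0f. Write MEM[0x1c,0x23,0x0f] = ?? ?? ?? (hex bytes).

D0: mem[0x08..0x0c] <- [5e 4f 2b a3 15]
D1: mem[0x0e..0x15] <- [23 e7 66 0e f2 51 7b 24]
D2: mem[0x17..0x1d] <- [66 0e f2 51 7b 24 3d]
query mem[0x1c]=0x24, mem[0x23]=0x59, mem[0x0f]=0xe7

MEM[0x1c,0x23,0x0f] = 24 59 e7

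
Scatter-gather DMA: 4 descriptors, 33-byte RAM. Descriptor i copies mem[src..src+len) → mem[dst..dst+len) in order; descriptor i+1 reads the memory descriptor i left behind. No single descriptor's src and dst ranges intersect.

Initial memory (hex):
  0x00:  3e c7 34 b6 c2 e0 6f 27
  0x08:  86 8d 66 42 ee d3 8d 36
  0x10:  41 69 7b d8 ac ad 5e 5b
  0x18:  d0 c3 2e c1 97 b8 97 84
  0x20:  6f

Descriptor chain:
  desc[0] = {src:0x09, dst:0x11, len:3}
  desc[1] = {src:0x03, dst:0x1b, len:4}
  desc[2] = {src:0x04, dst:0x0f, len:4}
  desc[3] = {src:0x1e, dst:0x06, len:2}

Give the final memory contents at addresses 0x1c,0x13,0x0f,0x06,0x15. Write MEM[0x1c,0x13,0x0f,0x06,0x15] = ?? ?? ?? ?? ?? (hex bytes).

MEM[0x1c,0x13,0x0f,0x06,0x15] = c2 42 c2 6f ad

D0: mem[0x11..0x13] <- [8d 66 42]
D1: mem[0x1b..0x1e] <- [b6 c2 e0 6f]
D2: mem[0x0f..0x12] <- [c2 e0 6f 27]
D3: mem[0x06..0x07] <- [6f 84]
query mem[0x1c]=0xc2, mem[0x13]=0x42, mem[0x0f]=0xc2, mem[0x06]=0x6f, mem[0x15]=0xad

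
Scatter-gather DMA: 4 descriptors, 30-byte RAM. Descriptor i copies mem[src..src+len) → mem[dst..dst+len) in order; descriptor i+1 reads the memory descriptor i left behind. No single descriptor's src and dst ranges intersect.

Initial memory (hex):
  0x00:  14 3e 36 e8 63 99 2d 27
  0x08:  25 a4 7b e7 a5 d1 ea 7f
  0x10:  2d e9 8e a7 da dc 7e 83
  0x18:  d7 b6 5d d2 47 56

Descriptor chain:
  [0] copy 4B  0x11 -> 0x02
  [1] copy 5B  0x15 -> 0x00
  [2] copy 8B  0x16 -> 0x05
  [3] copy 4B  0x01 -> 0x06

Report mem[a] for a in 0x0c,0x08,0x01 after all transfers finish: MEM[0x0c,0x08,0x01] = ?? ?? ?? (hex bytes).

D0: mem[0x02..0x05] <- [e9 8e a7 da]
D1: mem[0x00..0x04] <- [dc 7e 83 d7 b6]
D2: mem[0x05..0x0c] <- [7e 83 d7 b6 5d d2 47 56]
D3: mem[0x06..0x09] <- [7e 83 d7 b6]
query mem[0x0c]=0x56, mem[0x08]=0xd7, mem[0x01]=0x7e

MEM[0x0c,0x08,0x01] = 56 d7 7e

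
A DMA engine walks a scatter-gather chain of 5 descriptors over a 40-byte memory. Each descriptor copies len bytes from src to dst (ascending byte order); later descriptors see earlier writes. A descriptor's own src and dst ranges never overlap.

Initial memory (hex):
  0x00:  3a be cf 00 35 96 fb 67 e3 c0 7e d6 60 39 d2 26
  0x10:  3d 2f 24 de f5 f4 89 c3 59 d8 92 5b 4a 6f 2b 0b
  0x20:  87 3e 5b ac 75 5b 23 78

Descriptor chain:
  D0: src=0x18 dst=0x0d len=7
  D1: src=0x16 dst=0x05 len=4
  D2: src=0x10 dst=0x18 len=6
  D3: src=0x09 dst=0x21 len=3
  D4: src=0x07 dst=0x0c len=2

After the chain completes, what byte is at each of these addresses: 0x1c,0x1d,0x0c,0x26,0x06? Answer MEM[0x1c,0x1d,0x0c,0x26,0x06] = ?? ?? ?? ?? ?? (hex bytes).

[0] 0x18->0x0d len=7 : 59 d8 92 5b 4a 6f 2b
[1] 0x16->0x05 len=4 : 89 c3 59 d8
[2] 0x10->0x18 len=6 : 5b 4a 6f 2b f5 f4
[3] 0x09->0x21 len=3 : c0 7e d6
[4] 0x07->0x0c len=2 : 59 d8
query mem[0x1c]=0xf5, mem[0x1d]=0xf4, mem[0x0c]=0x59, mem[0x26]=0x23, mem[0x06]=0xc3

MEM[0x1c,0x1d,0x0c,0x26,0x06] = f5 f4 59 23 c3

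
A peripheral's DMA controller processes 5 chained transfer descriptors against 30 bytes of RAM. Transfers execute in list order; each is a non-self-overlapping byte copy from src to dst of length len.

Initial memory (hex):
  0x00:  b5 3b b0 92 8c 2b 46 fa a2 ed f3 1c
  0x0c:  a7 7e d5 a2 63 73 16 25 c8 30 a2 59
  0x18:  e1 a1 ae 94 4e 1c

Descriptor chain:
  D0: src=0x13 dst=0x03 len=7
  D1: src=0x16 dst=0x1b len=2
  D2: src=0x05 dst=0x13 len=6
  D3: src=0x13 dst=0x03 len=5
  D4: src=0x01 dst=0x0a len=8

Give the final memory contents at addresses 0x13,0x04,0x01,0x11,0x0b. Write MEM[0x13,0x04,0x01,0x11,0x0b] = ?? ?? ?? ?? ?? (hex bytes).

[0] 0x13->0x03 len=7 : 25 c8 30 a2 59 e1 a1
[1] 0x16->0x1b len=2 : a2 59
[2] 0x05->0x13 len=6 : 30 a2 59 e1 a1 f3
[3] 0x13->0x03 len=5 : 30 a2 59 e1 a1
[4] 0x01->0x0a len=8 : 3b b0 30 a2 59 e1 a1 e1
query mem[0x13]=0x30, mem[0x04]=0xa2, mem[0x01]=0x3b, mem[0x11]=0xe1, mem[0x0b]=0xb0

MEM[0x13,0x04,0x01,0x11,0x0b] = 30 a2 3b e1 b0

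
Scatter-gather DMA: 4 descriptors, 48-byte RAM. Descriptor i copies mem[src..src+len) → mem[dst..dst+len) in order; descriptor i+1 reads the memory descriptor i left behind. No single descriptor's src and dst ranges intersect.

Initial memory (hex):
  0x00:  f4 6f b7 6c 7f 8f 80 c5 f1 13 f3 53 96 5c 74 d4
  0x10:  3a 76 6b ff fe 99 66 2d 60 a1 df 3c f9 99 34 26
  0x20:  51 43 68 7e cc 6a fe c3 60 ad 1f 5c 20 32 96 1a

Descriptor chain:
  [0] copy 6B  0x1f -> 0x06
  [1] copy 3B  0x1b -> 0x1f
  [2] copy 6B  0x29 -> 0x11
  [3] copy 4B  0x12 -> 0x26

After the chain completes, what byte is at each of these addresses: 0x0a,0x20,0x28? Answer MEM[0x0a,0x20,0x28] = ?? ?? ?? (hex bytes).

MEM[0x0a,0x20,0x28] = 7e f9 20

[0] 0x1f->0x06 len=6 : 26 51 43 68 7e cc
[1] 0x1b->0x1f len=3 : 3c f9 99
[2] 0x29->0x11 len=6 : ad 1f 5c 20 32 96
[3] 0x12->0x26 len=4 : 1f 5c 20 32
query mem[0x0a]=0x7e, mem[0x20]=0xf9, mem[0x28]=0x20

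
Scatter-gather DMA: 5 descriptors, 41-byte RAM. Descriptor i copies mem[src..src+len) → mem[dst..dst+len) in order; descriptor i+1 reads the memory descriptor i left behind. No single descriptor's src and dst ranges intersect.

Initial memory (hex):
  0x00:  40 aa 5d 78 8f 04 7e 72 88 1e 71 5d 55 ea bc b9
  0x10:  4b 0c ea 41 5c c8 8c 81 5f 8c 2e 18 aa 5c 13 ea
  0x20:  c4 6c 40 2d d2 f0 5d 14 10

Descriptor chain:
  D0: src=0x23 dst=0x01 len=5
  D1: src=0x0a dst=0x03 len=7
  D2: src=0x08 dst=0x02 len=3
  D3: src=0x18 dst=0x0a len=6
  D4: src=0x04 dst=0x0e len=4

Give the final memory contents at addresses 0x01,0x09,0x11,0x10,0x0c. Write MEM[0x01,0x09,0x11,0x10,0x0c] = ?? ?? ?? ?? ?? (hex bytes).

[0] 0x23->0x01 len=5 : 2d d2 f0 5d 14
[1] 0x0a->0x03 len=7 : 71 5d 55 ea bc b9 4b
[2] 0x08->0x02 len=3 : b9 4b 71
[3] 0x18->0x0a len=6 : 5f 8c 2e 18 aa 5c
[4] 0x04->0x0e len=4 : 71 55 ea bc
query mem[0x01]=0x2d, mem[0x09]=0x4b, mem[0x11]=0xbc, mem[0x10]=0xea, mem[0x0c]=0x2e

MEM[0x01,0x09,0x11,0x10,0x0c] = 2d 4b bc ea 2e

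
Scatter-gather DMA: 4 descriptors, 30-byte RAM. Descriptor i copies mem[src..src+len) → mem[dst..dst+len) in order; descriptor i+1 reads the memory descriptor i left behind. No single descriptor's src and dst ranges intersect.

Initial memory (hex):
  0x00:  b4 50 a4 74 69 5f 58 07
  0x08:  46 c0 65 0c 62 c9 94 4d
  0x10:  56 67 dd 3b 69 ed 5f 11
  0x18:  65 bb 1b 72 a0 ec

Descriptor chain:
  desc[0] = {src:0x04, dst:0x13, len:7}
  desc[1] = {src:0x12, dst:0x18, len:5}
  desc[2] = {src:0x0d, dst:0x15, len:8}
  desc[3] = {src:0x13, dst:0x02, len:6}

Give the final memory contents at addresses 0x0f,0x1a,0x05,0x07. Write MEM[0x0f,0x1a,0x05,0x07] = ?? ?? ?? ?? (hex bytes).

MEM[0x0f,0x1a,0x05,0x07] = 4d dd 94 56

[0] 0x04->0x13 len=7 : 69 5f 58 07 46 c0 65
[1] 0x12->0x18 len=5 : dd 69 5f 58 07
[2] 0x0d->0x15 len=8 : c9 94 4d 56 67 dd 69 5f
[3] 0x13->0x02 len=6 : 69 5f c9 94 4d 56
query mem[0x0f]=0x4d, mem[0x1a]=0xdd, mem[0x05]=0x94, mem[0x07]=0x56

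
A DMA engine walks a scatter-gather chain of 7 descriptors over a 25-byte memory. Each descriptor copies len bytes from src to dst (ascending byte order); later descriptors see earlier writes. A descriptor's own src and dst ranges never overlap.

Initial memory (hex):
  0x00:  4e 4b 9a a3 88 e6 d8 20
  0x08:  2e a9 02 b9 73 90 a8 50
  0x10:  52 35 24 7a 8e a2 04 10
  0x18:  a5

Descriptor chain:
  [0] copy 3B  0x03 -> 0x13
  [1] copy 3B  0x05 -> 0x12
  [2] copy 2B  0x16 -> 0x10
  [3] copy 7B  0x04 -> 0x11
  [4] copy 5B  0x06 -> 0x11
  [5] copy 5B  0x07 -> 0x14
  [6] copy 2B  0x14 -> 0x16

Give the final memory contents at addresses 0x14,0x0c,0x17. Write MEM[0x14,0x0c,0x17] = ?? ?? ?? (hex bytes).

D0: mem[0x13..0x15] <- [a3 88 e6]
D1: mem[0x12..0x14] <- [e6 d8 20]
D2: mem[0x10..0x11] <- [04 10]
D3: mem[0x11..0x17] <- [88 e6 d8 20 2e a9 02]
D4: mem[0x11..0x15] <- [d8 20 2e a9 02]
D5: mem[0x14..0x18] <- [20 2e a9 02 b9]
D6: mem[0x16..0x17] <- [20 2e]
query mem[0x14]=0x20, mem[0x0c]=0x73, mem[0x17]=0x2e

MEM[0x14,0x0c,0x17] = 20 73 2e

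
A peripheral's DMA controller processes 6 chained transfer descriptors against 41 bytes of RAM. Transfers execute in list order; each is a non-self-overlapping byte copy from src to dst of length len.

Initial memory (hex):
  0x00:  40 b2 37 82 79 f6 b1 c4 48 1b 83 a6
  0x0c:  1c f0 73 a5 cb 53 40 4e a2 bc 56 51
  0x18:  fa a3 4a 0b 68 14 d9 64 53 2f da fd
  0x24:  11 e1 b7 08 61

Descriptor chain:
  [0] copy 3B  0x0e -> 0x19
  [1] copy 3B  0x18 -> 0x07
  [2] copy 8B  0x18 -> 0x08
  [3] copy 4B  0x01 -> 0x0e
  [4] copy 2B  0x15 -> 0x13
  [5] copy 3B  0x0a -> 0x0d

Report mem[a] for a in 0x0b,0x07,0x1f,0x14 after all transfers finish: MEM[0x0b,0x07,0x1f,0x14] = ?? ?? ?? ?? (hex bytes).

MEM[0x0b,0x07,0x1f,0x14] = cb fa 64 56

D0: mem[0x19..0x1b] <- [73 a5 cb]
D1: mem[0x07..0x09] <- [fa 73 a5]
D2: mem[0x08..0x0f] <- [fa 73 a5 cb 68 14 d9 64]
D3: mem[0x0e..0x11] <- [b2 37 82 79]
D4: mem[0x13..0x14] <- [bc 56]
D5: mem[0x0d..0x0f] <- [a5 cb 68]
query mem[0x0b]=0xcb, mem[0x07]=0xfa, mem[0x1f]=0x64, mem[0x14]=0x56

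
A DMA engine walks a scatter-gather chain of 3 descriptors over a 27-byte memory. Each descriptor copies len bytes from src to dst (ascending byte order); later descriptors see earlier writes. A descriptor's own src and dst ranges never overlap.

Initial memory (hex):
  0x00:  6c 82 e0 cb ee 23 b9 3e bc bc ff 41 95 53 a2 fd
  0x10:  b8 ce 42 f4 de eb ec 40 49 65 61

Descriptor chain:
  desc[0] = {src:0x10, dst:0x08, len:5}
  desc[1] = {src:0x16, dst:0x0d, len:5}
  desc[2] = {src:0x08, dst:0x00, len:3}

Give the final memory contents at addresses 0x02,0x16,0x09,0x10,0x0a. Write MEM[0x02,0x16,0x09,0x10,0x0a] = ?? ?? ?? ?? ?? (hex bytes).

MEM[0x02,0x16,0x09,0x10,0x0a] = 42 ec ce 65 42

D0: mem[0x08..0x0c] <- [b8 ce 42 f4 de]
D1: mem[0x0d..0x11] <- [ec 40 49 65 61]
D2: mem[0x00..0x02] <- [b8 ce 42]
query mem[0x02]=0x42, mem[0x16]=0xec, mem[0x09]=0xce, mem[0x10]=0x65, mem[0x0a]=0x42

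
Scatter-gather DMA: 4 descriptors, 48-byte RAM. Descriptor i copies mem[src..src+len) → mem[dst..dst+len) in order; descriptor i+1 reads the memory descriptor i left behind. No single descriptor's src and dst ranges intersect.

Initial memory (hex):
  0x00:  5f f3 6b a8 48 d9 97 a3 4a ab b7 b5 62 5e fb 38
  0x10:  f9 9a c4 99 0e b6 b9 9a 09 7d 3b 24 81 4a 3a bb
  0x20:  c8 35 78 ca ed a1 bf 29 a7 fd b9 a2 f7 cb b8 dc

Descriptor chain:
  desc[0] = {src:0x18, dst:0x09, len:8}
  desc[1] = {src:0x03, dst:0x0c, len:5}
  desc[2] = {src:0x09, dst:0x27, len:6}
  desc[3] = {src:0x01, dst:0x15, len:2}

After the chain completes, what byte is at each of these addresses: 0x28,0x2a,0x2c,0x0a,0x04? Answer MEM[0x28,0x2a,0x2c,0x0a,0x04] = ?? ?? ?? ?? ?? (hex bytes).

MEM[0x28,0x2a,0x2c,0x0a,0x04] = 7d a8 d9 7d 48

D0: mem[0x09..0x10] <- [09 7d 3b 24 81 4a 3a bb]
D1: mem[0x0c..0x10] <- [a8 48 d9 97 a3]
D2: mem[0x27..0x2c] <- [09 7d 3b a8 48 d9]
D3: mem[0x15..0x16] <- [f3 6b]
query mem[0x28]=0x7d, mem[0x2a]=0xa8, mem[0x2c]=0xd9, mem[0x0a]=0x7d, mem[0x04]=0x48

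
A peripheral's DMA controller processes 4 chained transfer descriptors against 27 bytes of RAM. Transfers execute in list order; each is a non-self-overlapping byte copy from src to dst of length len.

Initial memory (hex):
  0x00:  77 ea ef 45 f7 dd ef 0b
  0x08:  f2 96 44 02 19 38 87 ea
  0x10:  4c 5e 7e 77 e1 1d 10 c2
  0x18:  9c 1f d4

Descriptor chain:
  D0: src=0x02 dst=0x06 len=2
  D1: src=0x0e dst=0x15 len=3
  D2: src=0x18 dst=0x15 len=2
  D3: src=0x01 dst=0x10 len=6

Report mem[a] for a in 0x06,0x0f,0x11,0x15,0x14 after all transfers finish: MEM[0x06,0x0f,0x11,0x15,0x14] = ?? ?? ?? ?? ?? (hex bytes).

MEM[0x06,0x0f,0x11,0x15,0x14] = ef ea ef ef dd

  after D0: wrote 2B at 0x06 = ef45
  after D1: wrote 3B at 0x15 = 87ea4c
  after D2: wrote 2B at 0x15 = 9c1f
  after D3: wrote 6B at 0x10 = eaef45f7ddef
query mem[0x06]=0xef, mem[0x0f]=0xea, mem[0x11]=0xef, mem[0x15]=0xef, mem[0x14]=0xdd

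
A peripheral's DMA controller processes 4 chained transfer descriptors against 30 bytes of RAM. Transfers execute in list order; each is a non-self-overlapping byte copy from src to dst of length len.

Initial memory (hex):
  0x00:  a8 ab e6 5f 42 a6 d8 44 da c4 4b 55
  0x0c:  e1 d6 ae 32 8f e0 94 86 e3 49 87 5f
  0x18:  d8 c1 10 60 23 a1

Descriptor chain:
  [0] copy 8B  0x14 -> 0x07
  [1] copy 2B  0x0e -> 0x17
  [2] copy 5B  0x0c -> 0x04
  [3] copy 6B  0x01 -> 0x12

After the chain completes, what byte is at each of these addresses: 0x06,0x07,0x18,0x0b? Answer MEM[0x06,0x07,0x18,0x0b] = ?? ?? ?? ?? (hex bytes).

MEM[0x06,0x07,0x18,0x0b] = 60 32 32 d8

#0 dst[0x07+8] := {0xe3,0x49,0x87,0x5f,0xd8,0xc1,0x10,0x60}
#1 dst[0x17+2] := {0x60,0x32}
#2 dst[0x04+5] := {0xc1,0x10,0x60,0x32,0x8f}
#3 dst[0x12+6] := {0xab,0xe6,0x5f,0xc1,0x10,0x60}
query mem[0x06]=0x60, mem[0x07]=0x32, mem[0x18]=0x32, mem[0x0b]=0xd8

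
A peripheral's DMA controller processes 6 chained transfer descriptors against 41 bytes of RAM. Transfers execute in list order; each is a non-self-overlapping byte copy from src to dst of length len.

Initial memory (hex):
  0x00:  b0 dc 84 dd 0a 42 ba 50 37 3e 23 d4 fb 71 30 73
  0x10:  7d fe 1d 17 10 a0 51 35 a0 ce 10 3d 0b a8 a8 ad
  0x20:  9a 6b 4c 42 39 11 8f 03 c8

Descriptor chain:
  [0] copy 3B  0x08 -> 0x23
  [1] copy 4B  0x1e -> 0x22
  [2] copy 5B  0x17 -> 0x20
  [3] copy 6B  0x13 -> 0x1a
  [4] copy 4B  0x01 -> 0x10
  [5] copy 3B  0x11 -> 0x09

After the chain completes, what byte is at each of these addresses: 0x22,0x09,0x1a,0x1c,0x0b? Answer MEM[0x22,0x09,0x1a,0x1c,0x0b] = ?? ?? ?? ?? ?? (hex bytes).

#0 dst[0x23+3] := {0x37,0x3e,0x23}
#1 dst[0x22+4] := {0xa8,0xad,0x9a,0x6b}
#2 dst[0x20+5] := {0x35,0xa0,0xce,0x10,0x3d}
#3 dst[0x1a+6] := {0x17,0x10,0xa0,0x51,0x35,0xa0}
#4 dst[0x10+4] := {0xdc,0x84,0xdd,0x0a}
#5 dst[0x09+3] := {0x84,0xdd,0x0a}
query mem[0x22]=0xce, mem[0x09]=0x84, mem[0x1a]=0x17, mem[0x1c]=0xa0, mem[0x0b]=0x0a

MEM[0x22,0x09,0x1a,0x1c,0x0b] = ce 84 17 a0 0a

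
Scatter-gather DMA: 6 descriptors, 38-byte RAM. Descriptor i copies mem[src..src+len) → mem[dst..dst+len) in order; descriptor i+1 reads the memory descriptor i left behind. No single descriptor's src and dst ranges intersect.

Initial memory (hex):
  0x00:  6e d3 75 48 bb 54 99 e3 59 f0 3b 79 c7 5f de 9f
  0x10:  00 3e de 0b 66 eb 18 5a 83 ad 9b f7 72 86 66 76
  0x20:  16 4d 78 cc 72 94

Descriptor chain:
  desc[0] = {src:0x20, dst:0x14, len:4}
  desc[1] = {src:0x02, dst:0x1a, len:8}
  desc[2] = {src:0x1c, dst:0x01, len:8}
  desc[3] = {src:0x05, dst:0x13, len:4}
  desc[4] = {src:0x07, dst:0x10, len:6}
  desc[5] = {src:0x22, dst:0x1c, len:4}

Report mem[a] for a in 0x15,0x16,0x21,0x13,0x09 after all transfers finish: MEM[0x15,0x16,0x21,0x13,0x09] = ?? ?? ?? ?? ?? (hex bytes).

[0] 0x20->0x14 len=4 : 16 4d 78 cc
[1] 0x02->0x1a len=8 : 75 48 bb 54 99 e3 59 f0
[2] 0x1c->0x01 len=8 : bb 54 99 e3 59 f0 78 cc
[3] 0x05->0x13 len=4 : 59 f0 78 cc
[4] 0x07->0x10 len=6 : 78 cc f0 3b 79 c7
[5] 0x22->0x1c len=4 : 78 cc 72 94
query mem[0x15]=0xc7, mem[0x16]=0xcc, mem[0x21]=0xf0, mem[0x13]=0x3b, mem[0x09]=0xf0

MEM[0x15,0x16,0x21,0x13,0x09] = c7 cc f0 3b f0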